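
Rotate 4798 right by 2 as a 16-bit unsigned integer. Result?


Rotate 0b1001010111110 right by 2 (16-bit) = 0b1000010010101111 = 33967

33967


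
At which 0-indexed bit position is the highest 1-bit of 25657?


0b110010000111001. Highest set bit at position 14

14


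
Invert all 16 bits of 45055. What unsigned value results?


45055 ^ 65535 = 20480

20480


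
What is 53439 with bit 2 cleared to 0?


53439 & ~(1 << 2) = 53435

53435


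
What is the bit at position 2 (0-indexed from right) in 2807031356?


0b10100111010011111110011000111100, position 2 = 1

1


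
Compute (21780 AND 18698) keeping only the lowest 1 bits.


Step 1: 21780 & 18698 = 16640
Step 2: 16640 & 1 = 0

0


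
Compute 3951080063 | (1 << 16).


3951080063 | (1 << 16) = 3951080063 | 65536 = 3951145599

3951145599


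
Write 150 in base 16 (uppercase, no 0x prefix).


150 = 96 hex

96


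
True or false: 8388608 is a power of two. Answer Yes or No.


0b100000000000000000000000. Only one bit set => Yes

Yes


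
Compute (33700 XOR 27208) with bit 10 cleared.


Step 1: 33700 ^ 27208 = 59884
Step 2: 59884 & ~(1 << 10) = 59884

59884


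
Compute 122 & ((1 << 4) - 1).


122 & 15 = 10

10


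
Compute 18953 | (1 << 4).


18953 | (1 << 4) = 18953 | 16 = 18969

18969


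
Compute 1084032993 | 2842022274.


0b1000000100111010000011111100001 | 0b10101001011001011101000110000010 = 0b11101001111111011101011111100011 = 3925727203

3925727203


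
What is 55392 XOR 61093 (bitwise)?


0b1101100001100000 ^ 0b1110111010100101 = 0b11011011000101 = 14021

14021


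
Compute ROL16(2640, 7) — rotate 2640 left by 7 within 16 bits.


Rotate 0b101001010000 left by 7 (16-bit) = 0b10100000000101 = 10245

10245


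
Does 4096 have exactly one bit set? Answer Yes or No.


0b1000000000000. Only one bit set => Yes

Yes


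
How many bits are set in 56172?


0b1101101101101100 has 10 set bits

10


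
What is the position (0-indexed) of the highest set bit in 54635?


0b1101010101101011. Highest set bit at position 15

15


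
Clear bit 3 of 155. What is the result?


155 & ~(1 << 3) = 147

147


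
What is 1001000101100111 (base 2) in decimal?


1001000101100111 in decimal = 37223

37223


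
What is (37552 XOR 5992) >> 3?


Step 1: 37552 ^ 5992 = 34264
Step 2: 34264 >> 3 = 4283

4283


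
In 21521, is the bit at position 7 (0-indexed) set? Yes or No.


0b101010000010001, bit 7 = 0. No

No


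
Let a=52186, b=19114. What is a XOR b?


52186 ^ 19114 = 33136

33136


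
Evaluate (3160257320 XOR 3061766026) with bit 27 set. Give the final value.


Step 1: 3160257320 ^ 3061766026 = 170091682
Step 2: 170091682 | (1 << 27) = 170091682 | 134217728 = 170091682

170091682


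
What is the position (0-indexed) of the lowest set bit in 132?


0b10000100. Lowest set bit at position 2

2


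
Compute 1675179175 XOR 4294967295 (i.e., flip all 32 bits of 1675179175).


1675179175 ^ 4294967295 = 2619788120

2619788120


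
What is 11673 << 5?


0b10110110011001 << 5 = 0b1011011001100100000 = 373536

373536


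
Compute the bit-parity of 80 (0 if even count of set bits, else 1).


0b1010000 has 2 ones => parity 0

0


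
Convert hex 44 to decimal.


44 hex = 68 decimal

68


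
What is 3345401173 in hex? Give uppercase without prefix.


3345401173 = C766C555 hex

C766C555


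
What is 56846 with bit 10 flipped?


56846 ^ (1 << 10) = 56846 ^ 1024 = 55822

55822


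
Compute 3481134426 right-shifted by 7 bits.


0b11001111011111011110010101011010 >> 7 = 0b1100111101111101111001010 = 27196362

27196362


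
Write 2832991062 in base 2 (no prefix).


2832991062 = 10101000110111000000001101010110 in binary

10101000110111000000001101010110


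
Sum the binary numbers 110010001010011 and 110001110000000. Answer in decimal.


110010001010011 + 110001110000000 = 1100011111010011 = 51155

51155


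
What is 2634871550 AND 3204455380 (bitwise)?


0b10011101000011001111001011111110 & 0b10111111000000000001101111010100 = 0b10011101000000000001001011010100 = 2634027732

2634027732


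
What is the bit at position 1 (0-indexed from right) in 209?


0b11010001, position 1 = 0

0


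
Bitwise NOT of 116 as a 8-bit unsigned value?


~0b1110100 = 0b10001011 = 139 (8-bit unsigned)

139


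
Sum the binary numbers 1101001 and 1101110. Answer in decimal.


1101001 + 1101110 = 11010111 = 215

215


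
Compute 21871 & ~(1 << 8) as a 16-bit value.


21871 & ~(1 << 8) = 21615

21615


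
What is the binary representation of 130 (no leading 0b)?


130 = 10000010 in binary

10000010


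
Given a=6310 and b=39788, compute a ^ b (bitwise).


6310 ^ 39788 = 33738

33738


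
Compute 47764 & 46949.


0b1011101010010100 & 0b1011011101100101 = 0b1011001000000100 = 45572

45572


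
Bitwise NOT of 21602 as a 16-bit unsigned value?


~0b101010001100010 = 0b1010101110011101 = 43933 (16-bit unsigned)

43933


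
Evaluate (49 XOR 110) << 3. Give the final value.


Step 1: 49 ^ 110 = 95
Step 2: 95 << 3 = 760

760


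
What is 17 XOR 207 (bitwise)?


0b10001 ^ 0b11001111 = 0b11011110 = 222

222


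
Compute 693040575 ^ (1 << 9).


693040575 ^ (1 << 9) = 693040575 ^ 512 = 693041087

693041087


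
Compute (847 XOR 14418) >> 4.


Step 1: 847 ^ 14418 = 15133
Step 2: 15133 >> 4 = 945

945


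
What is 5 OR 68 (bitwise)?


0b101 | 0b1000100 = 0b1000101 = 69

69


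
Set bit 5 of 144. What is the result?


144 | (1 << 5) = 144 | 32 = 176

176


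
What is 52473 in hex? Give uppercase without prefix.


52473 = CCF9 hex

CCF9


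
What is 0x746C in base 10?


746C hex = 29804 decimal

29804


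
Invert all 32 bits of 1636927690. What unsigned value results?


1636927690 ^ 4294967295 = 2658039605

2658039605


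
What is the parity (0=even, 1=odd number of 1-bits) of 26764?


0b110100010001100 has 6 ones => parity 0

0


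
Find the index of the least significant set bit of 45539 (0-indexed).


0b1011000111100011. Lowest set bit at position 0

0


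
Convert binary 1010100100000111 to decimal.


1010100100000111 in decimal = 43271

43271


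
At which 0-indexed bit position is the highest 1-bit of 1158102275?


0b1000101000001110011110100000011. Highest set bit at position 30

30


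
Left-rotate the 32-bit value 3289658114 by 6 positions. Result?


Rotate 0b11000100000101000011001100000010 left by 6 (32-bit) = 0b101000011001100000010110001 = 84721841

84721841


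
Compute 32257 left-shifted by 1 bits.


0b111111000000001 << 1 = 0b1111110000000010 = 64514

64514


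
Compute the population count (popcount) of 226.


0b11100010 has 4 set bits

4


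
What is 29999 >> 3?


0b111010100101111 >> 3 = 0b111010100101 = 3749

3749


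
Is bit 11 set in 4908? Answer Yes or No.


0b1001100101100, bit 11 = 0. No

No


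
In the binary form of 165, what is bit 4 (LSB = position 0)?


0b10100101, position 4 = 0

0


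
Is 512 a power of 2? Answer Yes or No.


0b1000000000. Only one bit set => Yes

Yes


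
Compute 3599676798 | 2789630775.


0b11010110100011101011010101111110 | 0b10100110010001100110001100110111 = 0b11110110110011101111011101111111 = 4140758911

4140758911


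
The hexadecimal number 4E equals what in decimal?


4E hex = 78 decimal

78


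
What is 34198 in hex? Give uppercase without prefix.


34198 = 8596 hex

8596


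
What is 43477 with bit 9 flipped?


43477 ^ (1 << 9) = 43477 ^ 512 = 43989

43989


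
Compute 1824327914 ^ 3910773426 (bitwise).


0b1101100101111010000100011101010 ^ 0b11101001000110011010101010110010 = 0b10000101101001001010001001011000 = 2242159192

2242159192


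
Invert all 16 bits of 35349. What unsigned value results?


35349 ^ 65535 = 30186

30186


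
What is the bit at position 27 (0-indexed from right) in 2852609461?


0b10101010000001110101110110110101, position 27 = 1

1


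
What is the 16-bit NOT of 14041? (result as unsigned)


~0b11011011011001 = 0b1100100100100110 = 51494 (16-bit unsigned)

51494


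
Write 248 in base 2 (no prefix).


248 = 11111000 in binary

11111000


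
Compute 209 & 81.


0b11010001 & 0b1010001 = 0b1010001 = 81

81


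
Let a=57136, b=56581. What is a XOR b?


57136 ^ 56581 = 565

565


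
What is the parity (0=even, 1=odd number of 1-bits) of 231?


0b11100111 has 6 ones => parity 0

0


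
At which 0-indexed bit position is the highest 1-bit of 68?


0b1000100. Highest set bit at position 6

6


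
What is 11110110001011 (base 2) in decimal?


11110110001011 in decimal = 15755

15755


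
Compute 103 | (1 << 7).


103 | (1 << 7) = 103 | 128 = 231

231


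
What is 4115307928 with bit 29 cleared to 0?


4115307928 & ~(1 << 29) = 3578437016

3578437016


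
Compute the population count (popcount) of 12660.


0b11000101110100 has 7 set bits

7


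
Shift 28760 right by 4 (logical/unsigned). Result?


0b111000001011000 >> 4 = 0b11100000101 = 1797

1797


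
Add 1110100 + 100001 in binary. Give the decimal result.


1110100 + 100001 = 10010101 = 149

149


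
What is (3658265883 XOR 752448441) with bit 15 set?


Step 1: 3658265883 ^ 752448441 = 4141205154
Step 2: 4141205154 | (1 << 15) = 4141205154 | 32768 = 4141205154

4141205154


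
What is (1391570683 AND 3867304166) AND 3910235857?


Step 1: 1391570683 & 3867304166 = 1115693282
Step 2: 1115693282 & 3910235857 = 1073750208

1073750208


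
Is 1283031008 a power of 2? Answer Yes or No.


0b1001100011110010111111111100000. Multiple bits set => No

No


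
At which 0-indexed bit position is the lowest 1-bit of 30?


0b11110. Lowest set bit at position 1

1


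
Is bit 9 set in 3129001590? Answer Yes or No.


0b10111010100000001100011001110110, bit 9 = 1. Yes

Yes


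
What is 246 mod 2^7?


246 & 127 = 118

118


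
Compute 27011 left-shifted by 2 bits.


0b110100110000011 << 2 = 0b11010011000001100 = 108044

108044


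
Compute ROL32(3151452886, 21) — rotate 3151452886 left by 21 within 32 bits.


Rotate 0b10111011110101110101101011010110 left by 21 (32-bit) = 0b1011010110101110111101011101011 = 1524071147

1524071147


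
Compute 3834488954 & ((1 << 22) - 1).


3834488954 & 4194303 = 895098

895098


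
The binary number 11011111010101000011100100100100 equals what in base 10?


11011111010101000011100100100100 in decimal = 3746838820

3746838820


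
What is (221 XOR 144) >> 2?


Step 1: 221 ^ 144 = 77
Step 2: 77 >> 2 = 19

19


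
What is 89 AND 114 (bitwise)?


0b1011001 & 0b1110010 = 0b1010000 = 80

80


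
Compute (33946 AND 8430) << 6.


Step 1: 33946 & 8430 = 138
Step 2: 138 << 6 = 8832

8832


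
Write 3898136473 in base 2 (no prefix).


3898136473 = 11101000010110001101011110011001 in binary

11101000010110001101011110011001


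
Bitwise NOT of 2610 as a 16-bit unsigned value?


~0b101000110010 = 0b1111010111001101 = 62925 (16-bit unsigned)

62925


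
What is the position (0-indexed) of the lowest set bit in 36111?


0b1000110100001111. Lowest set bit at position 0

0


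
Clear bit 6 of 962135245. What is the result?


962135245 & ~(1 << 6) = 962135181

962135181


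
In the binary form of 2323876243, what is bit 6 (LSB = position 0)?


0b10001010100000111000100110010011, position 6 = 0

0


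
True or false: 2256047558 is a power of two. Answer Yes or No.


0b10000110011110001000110111000110. Multiple bits set => No

No


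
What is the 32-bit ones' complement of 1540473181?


1540473181 ^ 4294967295 = 2754494114

2754494114


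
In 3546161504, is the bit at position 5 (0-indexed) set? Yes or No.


0b11010011010111100010000101100000, bit 5 = 1. Yes

Yes


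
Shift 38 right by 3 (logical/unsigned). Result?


0b100110 >> 3 = 0b100 = 4

4


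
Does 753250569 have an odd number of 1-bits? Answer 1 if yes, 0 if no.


0b101100111001011011000100001001 has 14 ones => parity 0

0


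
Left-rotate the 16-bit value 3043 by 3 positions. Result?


Rotate 0b101111100011 left by 3 (16-bit) = 0b101111100011000 = 24344

24344


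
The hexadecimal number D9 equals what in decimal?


D9 hex = 217 decimal

217


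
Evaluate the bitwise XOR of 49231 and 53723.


0b1100000001001111 ^ 0b1101000111011011 = 0b1000110010100 = 4500

4500


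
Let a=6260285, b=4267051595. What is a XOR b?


6260285 ^ 4267051595 = 4262038646

4262038646


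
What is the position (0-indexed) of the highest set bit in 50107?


0b1100001110111011. Highest set bit at position 15

15


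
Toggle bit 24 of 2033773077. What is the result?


2033773077 ^ (1 << 24) = 2033773077 ^ 16777216 = 2016995861

2016995861


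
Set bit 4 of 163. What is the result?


163 | (1 << 4) = 163 | 16 = 179

179


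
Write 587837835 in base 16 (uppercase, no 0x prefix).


587837835 = 2309B18B hex

2309B18B


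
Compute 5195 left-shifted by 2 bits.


0b1010001001011 << 2 = 0b101000100101100 = 20780

20780


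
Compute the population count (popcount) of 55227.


0b1101011110111011 has 12 set bits

12


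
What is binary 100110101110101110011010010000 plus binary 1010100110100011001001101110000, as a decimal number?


100110101110101110011010010000 + 1010100110100011001001101110000 = 1111011100011000111101000000000 = 2072803840

2072803840


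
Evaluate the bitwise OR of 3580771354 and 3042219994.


0b11010101011011100011110000011010 | 0b10110101010101001001011111011010 = 0b11110101011111101011111111011010 = 4118724570

4118724570


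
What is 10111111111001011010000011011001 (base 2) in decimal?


10111111111001011010000011011001 in decimal = 3219497177

3219497177


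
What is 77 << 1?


0b1001101 << 1 = 0b10011010 = 154

154


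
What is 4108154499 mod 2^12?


4108154499 & 4095 = 1667

1667


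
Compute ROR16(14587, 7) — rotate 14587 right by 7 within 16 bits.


Rotate 0b11100011111011 right by 7 (16-bit) = 0b1111011001110001 = 63089

63089


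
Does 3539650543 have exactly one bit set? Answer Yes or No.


0b11010010111110101100011111101111. Multiple bits set => No

No


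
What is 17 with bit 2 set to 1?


17 | (1 << 2) = 17 | 4 = 21

21


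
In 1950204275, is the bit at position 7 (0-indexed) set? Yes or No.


0b1110100001111011100000101110011, bit 7 = 0. No

No


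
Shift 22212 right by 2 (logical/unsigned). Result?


0b101011011000100 >> 2 = 0b1010110110001 = 5553

5553


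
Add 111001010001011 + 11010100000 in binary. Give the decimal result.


111001010001011 + 11010100000 = 111100100101011 = 31019

31019


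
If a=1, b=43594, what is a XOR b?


1 ^ 43594 = 43595

43595


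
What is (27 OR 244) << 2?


Step 1: 27 | 244 = 255
Step 2: 255 << 2 = 1020

1020


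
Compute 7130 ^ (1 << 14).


7130 ^ (1 << 14) = 7130 ^ 16384 = 23514

23514


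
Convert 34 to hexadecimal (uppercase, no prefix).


34 = 22 hex

22


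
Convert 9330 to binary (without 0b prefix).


9330 = 10010001110010 in binary

10010001110010


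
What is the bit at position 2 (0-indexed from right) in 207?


0b11001111, position 2 = 1

1


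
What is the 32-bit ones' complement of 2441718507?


2441718507 ^ 4294967295 = 1853248788

1853248788


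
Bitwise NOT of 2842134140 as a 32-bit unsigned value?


~0b10101001011001111000011001111100 = 0b1010110100110000111100110000011 = 1452833155 (32-bit unsigned)

1452833155


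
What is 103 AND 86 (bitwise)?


0b1100111 & 0b1010110 = 0b1000110 = 70

70


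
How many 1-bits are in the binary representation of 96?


0b1100000 has 2 set bits

2


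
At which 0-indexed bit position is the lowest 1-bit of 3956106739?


0b11101011110011010110010111110011. Lowest set bit at position 0

0


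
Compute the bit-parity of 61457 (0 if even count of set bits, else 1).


0b1111000000010001 has 6 ones => parity 0

0


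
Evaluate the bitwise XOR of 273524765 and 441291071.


0b10000010011011010100000011101 ^ 0b11010010011011001000100111111 = 0b1010000000000011100100100010 = 167786786

167786786


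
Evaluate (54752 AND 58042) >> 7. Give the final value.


Step 1: 54752 & 58042 = 49312
Step 2: 49312 >> 7 = 385

385


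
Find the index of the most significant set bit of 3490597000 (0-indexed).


0b11010000000011100100100010001000. Highest set bit at position 31

31


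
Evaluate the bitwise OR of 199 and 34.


0b11000111 | 0b100010 = 0b11100111 = 231

231


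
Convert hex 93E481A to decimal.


93E481A hex = 155076634 decimal

155076634


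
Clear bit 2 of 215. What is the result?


215 & ~(1 << 2) = 211

211


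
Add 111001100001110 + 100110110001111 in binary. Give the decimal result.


111001100001110 + 100110110001111 = 1100000010011101 = 49309

49309


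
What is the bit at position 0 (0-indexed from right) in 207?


0b11001111, position 0 = 1

1


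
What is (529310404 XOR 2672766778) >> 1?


Step 1: 529310404 ^ 2672766778 = 2160299518
Step 2: 2160299518 >> 1 = 1080149759

1080149759


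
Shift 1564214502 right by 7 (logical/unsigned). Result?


0b1011101001111000000010011100110 >> 7 = 0b101110100111100000001001 = 12220425

12220425


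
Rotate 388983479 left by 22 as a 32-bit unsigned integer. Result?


Rotate 0b10111001011110110101010110111 left by 22 (32-bit) = 0b10101101110001011100101111011010 = 2915421146

2915421146


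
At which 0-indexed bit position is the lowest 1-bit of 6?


0b110. Lowest set bit at position 1

1


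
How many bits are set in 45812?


0b1011001011110100 has 9 set bits

9


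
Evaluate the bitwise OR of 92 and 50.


0b1011100 | 0b110010 = 0b1111110 = 126

126


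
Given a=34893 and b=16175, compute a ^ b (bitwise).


34893 ^ 16175 = 46946

46946


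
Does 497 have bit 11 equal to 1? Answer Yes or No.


0b111110001, bit 11 = 0. No

No


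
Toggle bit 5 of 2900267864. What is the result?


2900267864 ^ (1 << 5) = 2900267864 ^ 32 = 2900267896

2900267896


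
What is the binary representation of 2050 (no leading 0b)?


2050 = 100000000010 in binary

100000000010


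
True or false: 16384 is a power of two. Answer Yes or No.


0b100000000000000. Only one bit set => Yes

Yes


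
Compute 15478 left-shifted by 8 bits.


0b11110001110110 << 8 = 0b1111000111011000000000 = 3962368

3962368


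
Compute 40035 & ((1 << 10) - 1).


40035 & 1023 = 99

99


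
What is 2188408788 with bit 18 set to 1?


2188408788 | (1 << 18) = 2188408788 | 262144 = 2188670932

2188670932


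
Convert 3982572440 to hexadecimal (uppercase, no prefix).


3982572440 = ED613B98 hex

ED613B98


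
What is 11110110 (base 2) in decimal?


11110110 in decimal = 246

246


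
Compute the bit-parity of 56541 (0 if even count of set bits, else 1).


0b1101110011011101 has 11 ones => parity 1

1


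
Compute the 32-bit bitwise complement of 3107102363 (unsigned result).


~0b10111001001100101001111010011011 = 0b1000110110011010110000101100100 = 1187864932 (32-bit unsigned)

1187864932


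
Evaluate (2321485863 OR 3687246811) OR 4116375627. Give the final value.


Step 1: 2321485863 | 3687246811 = 3688889343
Step 2: 3688889343 | 4116375627 = 4292869119

4292869119


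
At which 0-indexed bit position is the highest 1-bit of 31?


0b11111. Highest set bit at position 4

4


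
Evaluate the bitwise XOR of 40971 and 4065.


0b1010000000001011 ^ 0b111111100001 = 0b1010111111101010 = 45034

45034


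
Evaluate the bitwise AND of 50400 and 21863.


0b1100010011100000 & 0b101010101100111 = 0b100010001100000 = 17504

17504


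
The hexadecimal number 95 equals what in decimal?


95 hex = 149 decimal

149


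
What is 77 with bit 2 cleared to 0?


77 & ~(1 << 2) = 73

73


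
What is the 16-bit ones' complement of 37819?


37819 ^ 65535 = 27716

27716


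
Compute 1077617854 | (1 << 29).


1077617854 | (1 << 29) = 1077617854 | 536870912 = 1614488766

1614488766


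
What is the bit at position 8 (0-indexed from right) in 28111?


0b110110111001111, position 8 = 1

1


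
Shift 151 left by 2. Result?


0b10010111 << 2 = 0b1001011100 = 604

604


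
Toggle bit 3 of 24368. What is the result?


24368 ^ (1 << 3) = 24368 ^ 8 = 24376

24376


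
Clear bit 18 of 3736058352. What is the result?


3736058352 & ~(1 << 18) = 3735796208

3735796208


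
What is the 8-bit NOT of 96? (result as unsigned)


~0b1100000 = 0b10011111 = 159 (8-bit unsigned)

159


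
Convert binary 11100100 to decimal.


11100100 in decimal = 228

228


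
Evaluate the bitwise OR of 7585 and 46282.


0b1110110100001 | 0b1011010011001010 = 0b1011110111101011 = 48619

48619


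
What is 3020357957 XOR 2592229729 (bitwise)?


0b10110100000001110000000101000101 ^ 0b10011010100000100100100101100001 = 0b101110100001010100100000100100 = 780486692

780486692


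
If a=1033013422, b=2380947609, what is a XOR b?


1033013422 ^ 2380947609 = 2960713783

2960713783


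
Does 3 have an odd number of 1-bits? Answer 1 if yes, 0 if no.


0b11 has 2 ones => parity 0

0


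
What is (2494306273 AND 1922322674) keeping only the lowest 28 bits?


Step 1: 2494306273 & 1922322674 = 277090528
Step 2: 277090528 & 268435455 = 8655072

8655072


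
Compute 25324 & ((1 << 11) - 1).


25324 & 2047 = 748

748


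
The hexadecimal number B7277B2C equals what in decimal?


B7277B2C hex = 3072817964 decimal

3072817964


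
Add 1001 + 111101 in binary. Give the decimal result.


1001 + 111101 = 1000110 = 70

70


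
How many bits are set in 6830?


0b1101010101110 has 8 set bits

8


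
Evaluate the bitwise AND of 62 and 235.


0b111110 & 0b11101011 = 0b101010 = 42

42


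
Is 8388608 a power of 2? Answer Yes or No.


0b100000000000000000000000. Only one bit set => Yes

Yes


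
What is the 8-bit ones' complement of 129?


129 ^ 255 = 126

126


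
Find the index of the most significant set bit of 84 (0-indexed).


0b1010100. Highest set bit at position 6

6


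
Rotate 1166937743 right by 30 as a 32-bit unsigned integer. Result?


Rotate 0b1000101100011100000111010001111 right by 30 (32-bit) = 0b10110001110000011101000111101 = 372783677

372783677


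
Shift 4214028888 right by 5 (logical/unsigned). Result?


0b11111011001011001111101001011000 >> 5 = 0b111110110010110011111010010 = 131688402

131688402


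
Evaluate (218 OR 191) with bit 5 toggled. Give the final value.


Step 1: 218 | 191 = 255
Step 2: 255 ^ (1 << 5) = 255 ^ 32 = 223

223


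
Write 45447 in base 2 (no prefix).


45447 = 1011000110000111 in binary

1011000110000111


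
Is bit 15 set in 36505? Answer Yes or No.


0b1000111010011001, bit 15 = 1. Yes

Yes


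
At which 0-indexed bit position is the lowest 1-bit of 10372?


0b10100010000100. Lowest set bit at position 2

2


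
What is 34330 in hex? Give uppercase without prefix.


34330 = 861A hex

861A


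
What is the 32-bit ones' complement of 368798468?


368798468 ^ 4294967295 = 3926168827

3926168827


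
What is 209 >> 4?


0b11010001 >> 4 = 0b1101 = 13

13


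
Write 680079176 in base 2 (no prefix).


680079176 = 101000100010010010111101001000 in binary

101000100010010010111101001000


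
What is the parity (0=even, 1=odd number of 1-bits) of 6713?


0b1101000111001 has 7 ones => parity 1

1


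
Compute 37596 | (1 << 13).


37596 | (1 << 13) = 37596 | 8192 = 45788

45788


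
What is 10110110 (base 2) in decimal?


10110110 in decimal = 182

182


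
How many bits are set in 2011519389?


0b1110111111001010101100110011101 has 20 set bits

20


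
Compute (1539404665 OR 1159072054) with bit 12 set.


Step 1: 1539404665 | 1159072054 = 1607957375
Step 2: 1607957375 | (1 << 12) = 1607957375 | 4096 = 1607957375

1607957375


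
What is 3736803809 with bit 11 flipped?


3736803809 ^ (1 << 11) = 3736803809 ^ 2048 = 3736801761

3736801761


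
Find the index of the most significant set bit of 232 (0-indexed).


0b11101000. Highest set bit at position 7

7


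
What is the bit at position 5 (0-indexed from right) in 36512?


0b1000111010100000, position 5 = 1

1


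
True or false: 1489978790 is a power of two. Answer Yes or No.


0b1011000110011110100010110100110. Multiple bits set => No

No


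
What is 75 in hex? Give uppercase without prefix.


75 = 4B hex

4B


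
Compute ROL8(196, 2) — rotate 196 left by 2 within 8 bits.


Rotate 0b11000100 left by 2 (8-bit) = 0b10011 = 19

19


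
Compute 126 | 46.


0b1111110 | 0b101110 = 0b1111110 = 126

126


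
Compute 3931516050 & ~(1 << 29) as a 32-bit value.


3931516050 & ~(1 << 29) = 3394645138

3394645138


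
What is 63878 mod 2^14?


63878 & 16383 = 14726

14726


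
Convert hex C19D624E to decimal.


C19D624E hex = 3248317006 decimal

3248317006


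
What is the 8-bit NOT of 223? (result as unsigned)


~0b11011111 = 0b100000 = 32 (8-bit unsigned)

32


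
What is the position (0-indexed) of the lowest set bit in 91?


0b1011011. Lowest set bit at position 0

0


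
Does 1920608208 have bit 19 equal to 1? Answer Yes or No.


0b1110010011110100010011111010000, bit 19 = 1. Yes

Yes


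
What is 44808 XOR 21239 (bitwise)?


0b1010111100001000 ^ 0b101001011110111 = 0b1111110111111111 = 65023

65023


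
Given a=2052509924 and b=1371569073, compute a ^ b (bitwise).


2052509924 ^ 1371569073 = 731294549

731294549


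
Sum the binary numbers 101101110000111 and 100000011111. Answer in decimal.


101101110000111 + 100000011111 = 110001110100110 = 25510

25510


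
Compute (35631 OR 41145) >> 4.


Step 1: 35631 | 41145 = 43967
Step 2: 43967 >> 4 = 2747

2747


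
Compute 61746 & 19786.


0b1111000100110010 & 0b100110101001010 = 0b100000100000010 = 16642

16642


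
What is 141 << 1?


0b10001101 << 1 = 0b100011010 = 282

282


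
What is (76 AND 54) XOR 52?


Step 1: 76 & 54 = 4
Step 2: 4 ^ 52 = 48

48


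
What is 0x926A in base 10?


926A hex = 37482 decimal

37482


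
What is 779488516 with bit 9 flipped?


779488516 ^ (1 << 9) = 779488516 ^ 512 = 779489028

779489028


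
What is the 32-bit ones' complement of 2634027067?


2634027067 ^ 4294967295 = 1660940228

1660940228


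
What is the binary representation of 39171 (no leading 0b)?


39171 = 1001100100000011 in binary

1001100100000011


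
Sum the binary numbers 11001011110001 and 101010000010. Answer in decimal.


11001011110001 + 101010000010 = 11110101110011 = 15731

15731


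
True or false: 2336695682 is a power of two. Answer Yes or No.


0b10001011010001110010010110000010. Multiple bits set => No

No


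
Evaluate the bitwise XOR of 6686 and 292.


0b1101000011110 ^ 0b100100100 = 0b1101100111010 = 6970

6970


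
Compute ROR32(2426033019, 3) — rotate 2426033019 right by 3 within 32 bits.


Rotate 0b10010000100110100101001101111011 right by 3 (32-bit) = 0b1110010000100110100101001101111 = 1913866863

1913866863


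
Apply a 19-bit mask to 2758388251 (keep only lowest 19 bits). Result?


2758388251 & 524287 = 109083

109083


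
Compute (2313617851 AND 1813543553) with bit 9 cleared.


Step 1: 2313617851 & 1813543553 = 134217857
Step 2: 134217857 & ~(1 << 9) = 134217857

134217857


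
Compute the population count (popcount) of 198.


0b11000110 has 4 set bits

4


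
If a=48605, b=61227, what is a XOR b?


48605 ^ 61227 = 21238

21238


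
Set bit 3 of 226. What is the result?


226 | (1 << 3) = 226 | 8 = 234

234


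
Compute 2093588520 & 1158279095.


0b1111100110010011010000000101000 & 0b1000101000010011110111110110111 = 0b1000100000010011010000000100000 = 1141481504

1141481504


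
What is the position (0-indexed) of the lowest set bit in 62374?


0b1111001110100110. Lowest set bit at position 1

1


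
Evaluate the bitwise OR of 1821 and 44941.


0b11100011101 | 0b1010111110001101 = 0b1010111110011101 = 44957

44957


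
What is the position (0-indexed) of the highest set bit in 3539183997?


0b11010010111100111010100101111101. Highest set bit at position 31

31


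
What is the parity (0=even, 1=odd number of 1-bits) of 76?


0b1001100 has 3 ones => parity 1

1


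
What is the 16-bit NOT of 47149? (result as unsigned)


~0b1011100000101101 = 0b100011111010010 = 18386 (16-bit unsigned)

18386


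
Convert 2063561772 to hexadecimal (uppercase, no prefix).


2063561772 = 7AFF742C hex

7AFF742C


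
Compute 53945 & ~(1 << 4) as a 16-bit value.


53945 & ~(1 << 4) = 53929

53929


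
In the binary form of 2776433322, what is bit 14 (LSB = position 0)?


0b10100101011111010000001010101010, position 14 = 0

0


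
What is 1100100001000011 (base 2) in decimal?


1100100001000011 in decimal = 51267

51267


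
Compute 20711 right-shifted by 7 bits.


0b101000011100111 >> 7 = 0b10100001 = 161

161


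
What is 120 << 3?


0b1111000 << 3 = 0b1111000000 = 960

960


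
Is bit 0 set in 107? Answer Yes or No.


0b1101011, bit 0 = 1. Yes

Yes


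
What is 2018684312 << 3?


0b1111000010100101010110110011000 << 3 = 0b1111000010100101010110110011000000 = 16149474496

16149474496


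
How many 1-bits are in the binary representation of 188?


0b10111100 has 5 set bits

5


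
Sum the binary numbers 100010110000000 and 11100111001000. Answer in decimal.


100010110000000 + 11100111001000 = 111111101001000 = 32584

32584


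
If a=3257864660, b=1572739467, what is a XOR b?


3257864660 ^ 1572739467 = 2677082207

2677082207


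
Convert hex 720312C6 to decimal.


720312C6 hex = 1912804038 decimal

1912804038


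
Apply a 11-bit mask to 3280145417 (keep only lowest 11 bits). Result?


3280145417 & 2047 = 1033

1033


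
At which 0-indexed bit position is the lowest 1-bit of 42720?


0b1010011011100000. Lowest set bit at position 5

5


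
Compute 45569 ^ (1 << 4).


45569 ^ (1 << 4) = 45569 ^ 16 = 45585

45585


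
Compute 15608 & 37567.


0b11110011111000 & 0b1001001010111111 = 0b1000010111000 = 4280

4280


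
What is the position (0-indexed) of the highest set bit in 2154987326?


0b10000000011100100111111100111110. Highest set bit at position 31

31


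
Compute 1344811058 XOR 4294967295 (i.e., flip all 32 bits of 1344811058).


1344811058 ^ 4294967295 = 2950156237

2950156237


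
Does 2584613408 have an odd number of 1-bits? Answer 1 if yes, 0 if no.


0b10011010000011100001001000100000 has 10 ones => parity 0

0


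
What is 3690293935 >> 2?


0b11011011111101010110101010101111 >> 2 = 0b110110111111010101101010101011 = 922573483

922573483


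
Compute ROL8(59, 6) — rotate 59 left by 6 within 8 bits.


Rotate 0b111011 left by 6 (8-bit) = 0b11001110 = 206

206


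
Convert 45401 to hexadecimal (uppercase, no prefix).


45401 = B159 hex

B159


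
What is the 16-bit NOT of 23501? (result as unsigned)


~0b101101111001101 = 0b1010010000110010 = 42034 (16-bit unsigned)

42034


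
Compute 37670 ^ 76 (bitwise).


0b1001001100100110 ^ 0b1001100 = 0b1001001101101010 = 37738

37738


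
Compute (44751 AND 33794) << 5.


Step 1: 44751 & 33794 = 33794
Step 2: 33794 << 5 = 1081408

1081408


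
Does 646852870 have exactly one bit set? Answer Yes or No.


0b100110100011100011000100000110. Multiple bits set => No

No


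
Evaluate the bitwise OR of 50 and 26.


0b110010 | 0b11010 = 0b111010 = 58

58


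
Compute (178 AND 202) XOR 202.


Step 1: 178 & 202 = 130
Step 2: 130 ^ 202 = 72

72


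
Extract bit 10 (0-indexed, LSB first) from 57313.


0b1101111111100001, position 10 = 1

1


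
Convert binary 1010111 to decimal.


1010111 in decimal = 87

87


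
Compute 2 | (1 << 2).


2 | (1 << 2) = 2 | 4 = 6

6


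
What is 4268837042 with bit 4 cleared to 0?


4268837042 & ~(1 << 4) = 4268837026

4268837026


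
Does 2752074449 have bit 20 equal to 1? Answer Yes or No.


0b10100100000010010101001011010001, bit 20 = 0. No

No


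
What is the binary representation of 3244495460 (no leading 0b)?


3244495460 = 11000001011000110001001001100100 in binary

11000001011000110001001001100100


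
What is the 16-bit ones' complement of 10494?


10494 ^ 65535 = 55041

55041


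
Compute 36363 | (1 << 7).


36363 | (1 << 7) = 36363 | 128 = 36491

36491


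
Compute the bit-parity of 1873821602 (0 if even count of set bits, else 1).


0b1101111101100000011111110100010 has 18 ones => parity 0

0


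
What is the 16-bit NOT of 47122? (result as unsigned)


~0b1011100000010010 = 0b100011111101101 = 18413 (16-bit unsigned)

18413


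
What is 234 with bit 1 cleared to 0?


234 & ~(1 << 1) = 232

232


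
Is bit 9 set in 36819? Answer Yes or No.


0b1000111111010011, bit 9 = 1. Yes

Yes


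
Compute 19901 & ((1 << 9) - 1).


19901 & 511 = 445

445


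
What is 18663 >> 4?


0b100100011100111 >> 4 = 0b10010001110 = 1166

1166


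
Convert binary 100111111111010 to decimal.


100111111111010 in decimal = 20474

20474


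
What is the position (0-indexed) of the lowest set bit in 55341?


0b1101100000101101. Lowest set bit at position 0

0


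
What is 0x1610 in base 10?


1610 hex = 5648 decimal

5648


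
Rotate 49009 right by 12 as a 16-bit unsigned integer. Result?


Rotate 0b1011111101110001 right by 12 (16-bit) = 0b1111011100011011 = 63259

63259


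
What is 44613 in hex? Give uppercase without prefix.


44613 = AE45 hex

AE45


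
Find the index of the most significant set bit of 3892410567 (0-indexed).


0b11101000000000010111100011000111. Highest set bit at position 31

31


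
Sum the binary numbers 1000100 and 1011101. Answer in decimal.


1000100 + 1011101 = 10100001 = 161

161


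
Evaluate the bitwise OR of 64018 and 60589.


0b1111101000010010 | 0b1110110010101101 = 0b1111111010111111 = 65215

65215


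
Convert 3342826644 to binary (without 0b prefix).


3342826644 = 11000111001111110111110010010100 in binary

11000111001111110111110010010100


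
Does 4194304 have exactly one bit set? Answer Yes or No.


0b10000000000000000000000. Only one bit set => Yes

Yes


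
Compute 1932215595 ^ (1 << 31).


1932215595 ^ (1 << 31) = 1932215595 ^ 2147483648 = 4079699243

4079699243


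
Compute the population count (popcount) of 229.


0b11100101 has 5 set bits

5


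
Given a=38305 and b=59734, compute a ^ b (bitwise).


38305 ^ 59734 = 31991

31991


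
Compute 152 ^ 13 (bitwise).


0b10011000 ^ 0b1101 = 0b10010101 = 149

149


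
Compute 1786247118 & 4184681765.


0b1101010011101111111011111001110 & 0b11111001011011010010110100100101 = 0b1101000011001010010010100000100 = 1751459076

1751459076


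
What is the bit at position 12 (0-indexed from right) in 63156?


0b1111011010110100, position 12 = 1

1


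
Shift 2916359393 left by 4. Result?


0b10101101110101000001110011100001 << 4 = 0b101011011101010000011100111000010000 = 46661750288

46661750288


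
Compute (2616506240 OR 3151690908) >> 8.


Step 1: 2616506240 | 3151690908 = 3154050972
Step 2: 3154050972 >> 8 = 12320511

12320511


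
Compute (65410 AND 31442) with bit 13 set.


Step 1: 65410 & 31442 = 31362
Step 2: 31362 | (1 << 13) = 31362 | 8192 = 31362

31362


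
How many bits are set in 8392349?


0b100000000000111010011101 has 9 set bits

9


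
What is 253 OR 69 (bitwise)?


0b11111101 | 0b1000101 = 0b11111101 = 253

253


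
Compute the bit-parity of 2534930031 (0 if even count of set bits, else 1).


0b10010111000101111111011001101111 has 21 ones => parity 1

1


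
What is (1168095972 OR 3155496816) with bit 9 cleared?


Step 1: 1168095972 | 3155496816 = 4255105012
Step 2: 4255105012 & ~(1 << 9) = 4255104500

4255104500


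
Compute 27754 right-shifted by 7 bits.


0b110110001101010 >> 7 = 0b11011000 = 216

216


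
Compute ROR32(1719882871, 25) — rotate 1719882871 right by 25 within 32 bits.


Rotate 0b1100110100000110101010001110111 right by 25 (32-bit) = 0b1000001101010100011101110110011 = 1101675443

1101675443


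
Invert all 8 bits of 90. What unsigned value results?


90 ^ 255 = 165

165


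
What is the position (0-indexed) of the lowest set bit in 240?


0b11110000. Lowest set bit at position 4

4


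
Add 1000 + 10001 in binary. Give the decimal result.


1000 + 10001 = 11001 = 25

25


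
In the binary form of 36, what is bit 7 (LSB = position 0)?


0b100100, position 7 = 0

0


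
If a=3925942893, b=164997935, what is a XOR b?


3925942893 ^ 164997935 = 3822356802

3822356802


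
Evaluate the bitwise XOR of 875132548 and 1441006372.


0b110100001010010111011010000100 ^ 0b1010101111001000000001100100100 = 0b1100001110011010111010110100000 = 1640854944

1640854944


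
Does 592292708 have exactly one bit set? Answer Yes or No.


0b100011010011011010101101100100. Multiple bits set => No

No


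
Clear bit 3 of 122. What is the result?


122 & ~(1 << 3) = 114

114


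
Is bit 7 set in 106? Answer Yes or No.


0b1101010, bit 7 = 0. No

No


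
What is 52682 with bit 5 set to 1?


52682 | (1 << 5) = 52682 | 32 = 52714

52714


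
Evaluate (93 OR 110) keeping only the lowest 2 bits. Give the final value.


Step 1: 93 | 110 = 127
Step 2: 127 & 3 = 3

3


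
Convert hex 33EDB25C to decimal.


33EDB25C hex = 871215708 decimal

871215708


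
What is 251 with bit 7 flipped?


251 ^ (1 << 7) = 251 ^ 128 = 123

123


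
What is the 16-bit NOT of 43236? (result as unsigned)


~0b1010100011100100 = 0b101011100011011 = 22299 (16-bit unsigned)

22299


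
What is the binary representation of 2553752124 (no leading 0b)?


2553752124 = 10011000001101110010101000111100 in binary

10011000001101110010101000111100


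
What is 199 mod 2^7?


199 & 127 = 71

71


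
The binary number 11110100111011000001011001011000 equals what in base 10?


11110100111011000001011001011000 in decimal = 4109112920

4109112920


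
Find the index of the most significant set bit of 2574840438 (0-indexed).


0b10011001011110001111001001110110. Highest set bit at position 31

31


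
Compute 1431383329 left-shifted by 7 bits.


0b1010101010100010010110100100001 << 7 = 0b10101010101000100101101001000010000000 = 183217066112

183217066112
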